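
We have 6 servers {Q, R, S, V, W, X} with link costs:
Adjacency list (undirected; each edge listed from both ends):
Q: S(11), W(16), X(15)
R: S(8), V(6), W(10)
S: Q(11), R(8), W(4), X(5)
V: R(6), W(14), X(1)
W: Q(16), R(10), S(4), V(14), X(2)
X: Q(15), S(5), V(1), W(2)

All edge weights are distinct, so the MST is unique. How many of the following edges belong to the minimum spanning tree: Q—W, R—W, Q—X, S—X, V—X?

Kruskal: consider edges lightest-first.
V—X (1): add. Components now {Q} {S} {R} {V,X} {W}
W—X (2): add. Components now {Q} {S} {R} {V,W,X}
S—W (4): add. Components now {Q} {S,V,W,X} {R}
S—X (5): skip — S and X already connected.
R—V (6): add. Components now {Q} {R,S,V,W,X}
R—S (8): skip — S and R already connected.
R—W (10): skip — R and W already connected.
Q—S (11): add. Components now {Q,R,S,V,W,X}
MST edge set: {V—X, W—X, S—W, R—V, Q—S}.
Of the listed edges, {V—X} are in the MST → 1.

1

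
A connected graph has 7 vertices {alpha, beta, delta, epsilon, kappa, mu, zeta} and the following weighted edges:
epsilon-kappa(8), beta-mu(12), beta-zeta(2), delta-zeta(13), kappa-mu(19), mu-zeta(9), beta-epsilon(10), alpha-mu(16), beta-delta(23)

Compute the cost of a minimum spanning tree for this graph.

Sort edges by weight, then run Kruskal:
beta-zeta (2): add — endpoints in different components.
epsilon-kappa (8): add — endpoints in different components.
mu-zeta (9): add — endpoints in different components.
beta-epsilon (10): add — endpoints in different components.
beta-mu (12): skip — beta and mu already connected.
delta-zeta (13): add — endpoints in different components.
alpha-mu (16): add — endpoints in different components.
MST edges: beta-zeta, epsilon-kappa, mu-zeta, beta-epsilon, delta-zeta, alpha-mu; total weight 2+8+9+10+13+16 = 58.

58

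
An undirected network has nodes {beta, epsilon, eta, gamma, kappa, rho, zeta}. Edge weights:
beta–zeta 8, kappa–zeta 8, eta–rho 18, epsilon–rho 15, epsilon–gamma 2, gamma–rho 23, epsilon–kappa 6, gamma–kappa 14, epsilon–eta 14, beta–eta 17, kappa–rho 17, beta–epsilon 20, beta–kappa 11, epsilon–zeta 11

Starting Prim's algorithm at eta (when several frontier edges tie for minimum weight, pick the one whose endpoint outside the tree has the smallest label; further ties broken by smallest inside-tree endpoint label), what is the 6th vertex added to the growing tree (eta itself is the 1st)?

beta

Grow the tree from eta using Prim:
Step 1: cheapest edge leaving the tree is epsilon–eta (14); add epsilon.
Step 2: cheapest edge leaving the tree is epsilon–gamma (2); add gamma.
Step 3: cheapest edge leaving the tree is epsilon–kappa (6); add kappa.
Step 4: cheapest edge leaving the tree is kappa–zeta (8); add zeta.
Step 5: cheapest edge leaving the tree is beta–zeta (8); add beta.
Step 6: cheapest edge leaving the tree is epsilon–rho (15); add rho.
Vertex order: eta, epsilon, gamma, kappa, zeta, beta, rho. The 6th vertex is beta.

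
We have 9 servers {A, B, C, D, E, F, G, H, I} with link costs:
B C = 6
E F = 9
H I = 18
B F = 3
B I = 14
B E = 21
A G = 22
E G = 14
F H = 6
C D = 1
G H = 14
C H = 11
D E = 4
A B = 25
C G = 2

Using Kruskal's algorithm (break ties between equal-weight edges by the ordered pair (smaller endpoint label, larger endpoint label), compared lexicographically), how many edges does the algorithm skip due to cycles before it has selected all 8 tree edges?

Kruskal's algorithm — process edges by increasing weight (ties by edge label):
C D (1): add — endpoints in different components.
C G (2): add — endpoints in different components.
B F (3): add — endpoints in different components.
D E (4): add — endpoints in different components.
B C (6): add — endpoints in different components.
F H (6): add — endpoints in different components.
E F (9): skip — E and F already connected.
C H (11): skip — C and H already connected.
B I (14): add — endpoints in different components.
E G (14): skip — E and G already connected.
G H (14): skip — G and H already connected.
H I (18): skip — H and I already connected.
B E (21): skip — B and E already connected.
A G (22): add — endpoints in different components.
Edges rejected before the tree was complete: 6.

6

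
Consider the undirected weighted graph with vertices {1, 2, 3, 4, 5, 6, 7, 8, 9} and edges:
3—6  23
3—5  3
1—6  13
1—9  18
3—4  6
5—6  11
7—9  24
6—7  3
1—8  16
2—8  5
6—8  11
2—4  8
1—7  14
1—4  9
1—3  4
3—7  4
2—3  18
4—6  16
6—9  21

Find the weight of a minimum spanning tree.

Kruskal: consider edges lightest-first.
3—5 (3): add — endpoints in different components.
6—7 (3): add — endpoints in different components.
1—3 (4): add — endpoints in different components.
3—7 (4): add — endpoints in different components.
2—8 (5): add — endpoints in different components.
3—4 (6): add — endpoints in different components.
2—4 (8): add — endpoints in different components.
1—4 (9): skip — 1 and 4 already connected.
5—6 (11): skip — 5 and 6 already connected.
6—8 (11): skip — 6 and 8 already connected.
1—6 (13): skip — 1 and 6 already connected.
1—7 (14): skip — 1 and 7 already connected.
1—8 (16): skip — 1 and 8 already connected.
4—6 (16): skip — 4 and 6 already connected.
1—9 (18): add — endpoints in different components.
MST edges: 3—5, 6—7, 1—3, 3—7, 2—8, 3—4, 2—4, 1—9; total weight 3+3+4+4+5+6+8+18 = 51.

51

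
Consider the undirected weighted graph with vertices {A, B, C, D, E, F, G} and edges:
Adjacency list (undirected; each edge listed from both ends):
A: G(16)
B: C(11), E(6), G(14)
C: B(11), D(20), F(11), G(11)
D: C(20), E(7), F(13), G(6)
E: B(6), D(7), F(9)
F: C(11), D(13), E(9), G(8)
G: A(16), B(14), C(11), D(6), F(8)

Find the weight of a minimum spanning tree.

54

Grow the tree from F using Prim:
Step 1: frontier [F—G 8, E—F 9, C—F 11, D—F 13] → take F—G (8); add G.
Step 2: frontier [E—F 9, C—F 11, D—F 13, D—G 6, C—G 11, B—G 14, A—G 16] → take D—G (6); add D.
Step 3: frontier [D—E 7, C—D 20, E—F 9, C—F 11, C—G 11, B—G 14, A—G 16] → take D—E (7); add E.
Step 4: frontier [C—D 20, B—E 6, C—F 11, C—G 11, B—G 14, A—G 16] → take B—E (6); add B.
Step 5: frontier [B—C 11, C—D 20, C—F 11, C—G 11, A—G 16] → take B—C (11); add C.
Step 6: frontier [A—G 16] → take A—G (16); add A.
MST edges: F—G, D—G, D—E, B—E, B—C, A—G; total weight 8+6+7+6+11+16 = 54.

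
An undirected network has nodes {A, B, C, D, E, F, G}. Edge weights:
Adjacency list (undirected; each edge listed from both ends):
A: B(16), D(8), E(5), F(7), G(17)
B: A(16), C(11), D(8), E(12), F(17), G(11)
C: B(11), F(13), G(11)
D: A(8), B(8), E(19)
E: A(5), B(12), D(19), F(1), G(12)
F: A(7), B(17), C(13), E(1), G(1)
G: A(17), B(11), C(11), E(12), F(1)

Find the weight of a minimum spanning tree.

Prim's algorithm from D:
Step 1: cheapest edge leaving the tree is A D (8); add A.
Step 2: cheapest edge leaving the tree is A E (5); add E.
Step 3: cheapest edge leaving the tree is E F (1); add F.
Step 4: cheapest edge leaving the tree is F G (1); add G.
Step 5: cheapest edge leaving the tree is B D (8); add B.
Step 6: cheapest edge leaving the tree is B C (11); add C.
MST edges: A D, A E, E F, F G, B D, B C; total weight 8+5+1+1+8+11 = 34.

34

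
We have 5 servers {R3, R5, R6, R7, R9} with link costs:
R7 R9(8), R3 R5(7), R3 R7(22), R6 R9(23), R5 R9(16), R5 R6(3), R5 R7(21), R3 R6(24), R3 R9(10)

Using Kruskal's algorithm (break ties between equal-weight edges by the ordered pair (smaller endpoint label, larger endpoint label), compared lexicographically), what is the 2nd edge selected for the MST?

R3-R5

Kruskal's algorithm — process edges by increasing weight (ties by edge label):
R5 R6 (3): add — endpoints in different components.
R3 R5 (7): add — endpoints in different components.
R7 R9 (8): add — endpoints in different components.
R3 R9 (10): add — endpoints in different components.
The 2nd edge added is R3 R5.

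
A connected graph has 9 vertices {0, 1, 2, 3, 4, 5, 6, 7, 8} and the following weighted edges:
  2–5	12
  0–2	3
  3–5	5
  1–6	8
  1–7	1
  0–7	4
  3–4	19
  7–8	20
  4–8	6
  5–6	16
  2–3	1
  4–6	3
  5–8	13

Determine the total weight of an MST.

31

Kruskal's algorithm — process edges by increasing weight (ties by edge label):
1–7 (1): add — endpoints in different components.
2–3 (1): add — endpoints in different components.
0–2 (3): add — endpoints in different components.
4–6 (3): add — endpoints in different components.
0–7 (4): add — endpoints in different components.
3–5 (5): add — endpoints in different components.
4–8 (6): add — endpoints in different components.
1–6 (8): add — endpoints in different components.
MST edges: 1–7, 2–3, 0–2, 4–6, 0–7, 3–5, 4–8, 1–6; total weight 1+1+3+3+4+5+6+8 = 31.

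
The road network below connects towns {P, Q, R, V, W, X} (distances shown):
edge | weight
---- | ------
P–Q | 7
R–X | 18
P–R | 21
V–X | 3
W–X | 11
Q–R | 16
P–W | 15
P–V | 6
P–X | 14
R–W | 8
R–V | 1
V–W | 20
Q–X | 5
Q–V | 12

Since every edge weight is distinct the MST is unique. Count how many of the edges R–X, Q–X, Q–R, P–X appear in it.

1

Kruskal: consider edges lightest-first.
R–V (1): add. Components now {X} {Q} {P} {R,V} {W}
V–X (3): add. Components now {R,V,X} {Q} {P} {W}
Q–X (5): add. Components now {Q,R,V,X} {P} {W}
P–V (6): add. Components now {P,Q,R,V,X} {W}
P–Q (7): skip — Q and P already connected.
R–W (8): add. Components now {P,Q,R,V,W,X}
MST edge set: {R–V, V–X, Q–X, P–V, R–W}.
Of the listed edges, {Q–X} are in the MST → 1.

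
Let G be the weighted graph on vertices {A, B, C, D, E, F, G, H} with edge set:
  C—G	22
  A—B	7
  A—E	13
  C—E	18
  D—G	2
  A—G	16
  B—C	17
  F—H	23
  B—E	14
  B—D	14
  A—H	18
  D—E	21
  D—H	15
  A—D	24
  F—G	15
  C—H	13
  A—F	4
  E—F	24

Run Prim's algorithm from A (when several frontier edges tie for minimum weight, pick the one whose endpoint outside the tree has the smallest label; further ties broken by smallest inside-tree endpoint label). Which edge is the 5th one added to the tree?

Prim's algorithm from A:
Step 1: cheapest edge leaving the tree is A—F (4); add F.
Step 2: cheapest edge leaving the tree is A—B (7); add B.
Step 3: cheapest edge leaving the tree is A—E (13); add E.
Step 4: cheapest edge leaving the tree is B—D (14); add D.
Step 5: cheapest edge leaving the tree is D—G (2); add G.
Step 6: cheapest edge leaving the tree is D—H (15); add H.
Step 7: cheapest edge leaving the tree is C—H (13); add C.
The 5th edge added is D—G.

D-G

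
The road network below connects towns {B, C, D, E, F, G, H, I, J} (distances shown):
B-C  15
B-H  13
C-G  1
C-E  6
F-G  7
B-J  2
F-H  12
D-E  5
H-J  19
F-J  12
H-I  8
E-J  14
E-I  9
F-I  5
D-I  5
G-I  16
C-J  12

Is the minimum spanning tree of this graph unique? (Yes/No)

No

Kruskal: consider edges lightest-first.
C-G (1): add — endpoints in different components.
B-J (2): add — endpoints in different components.
D-E (5): add — endpoints in different components.
D-I (5): add — endpoints in different components.
F-I (5): add — endpoints in different components.
C-E (6): add — endpoints in different components.
F-G (7): skip — F and G already connected.
H-I (8): add — endpoints in different components.
E-I (9): skip — E and I already connected.
C-J (12): add — endpoints in different components.
Non-tree edge F-J has weight 12, equal to the heaviest edge on its tree cycle — swapping gives another MST of the same weight. Not unique.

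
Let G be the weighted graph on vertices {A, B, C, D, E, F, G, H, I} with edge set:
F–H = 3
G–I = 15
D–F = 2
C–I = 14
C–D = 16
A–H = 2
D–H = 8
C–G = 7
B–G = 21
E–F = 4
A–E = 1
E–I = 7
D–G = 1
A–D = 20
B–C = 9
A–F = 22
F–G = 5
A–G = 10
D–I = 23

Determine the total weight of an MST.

32

Sort edges by weight, then run Kruskal:
A–E (1): add — endpoints in different components.
D–G (1): add — endpoints in different components.
A–H (2): add — endpoints in different components.
D–F (2): add — endpoints in different components.
F–H (3): add — endpoints in different components.
E–F (4): skip — E and F already connected.
F–G (5): skip — F and G already connected.
C–G (7): add — endpoints in different components.
E–I (7): add — endpoints in different components.
D–H (8): skip — D and H already connected.
B–C (9): add — endpoints in different components.
MST edges: A–E, D–G, A–H, D–F, F–H, C–G, E–I, B–C; total weight 1+1+2+2+3+7+7+9 = 32.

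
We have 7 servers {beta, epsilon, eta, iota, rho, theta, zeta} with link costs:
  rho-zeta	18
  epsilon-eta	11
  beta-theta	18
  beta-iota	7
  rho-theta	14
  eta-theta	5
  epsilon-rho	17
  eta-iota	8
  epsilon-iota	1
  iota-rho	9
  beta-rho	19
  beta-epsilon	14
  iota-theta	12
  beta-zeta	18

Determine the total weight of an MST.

48

Sort edges by weight, then run Kruskal:
epsilon-iota (1): add. Components now {theta} {eta} {zeta} {epsilon,iota} {beta} {rho}
eta-theta (5): add. Components now {eta,theta} {zeta} {epsilon,iota} {beta} {rho}
beta-iota (7): add. Components now {eta,theta} {zeta} {beta,epsilon,iota} {rho}
eta-iota (8): add. Components now {beta,epsilon,eta,iota,theta} {zeta} {rho}
iota-rho (9): add. Components now {beta,epsilon,eta,iota,rho,theta} {zeta}
epsilon-eta (11): skip — eta and epsilon already connected.
iota-theta (12): skip — theta and iota already connected.
beta-epsilon (14): skip — epsilon and beta already connected.
rho-theta (14): skip — theta and rho already connected.
epsilon-rho (17): skip — epsilon and rho already connected.
beta-theta (18): skip — theta and beta already connected.
beta-zeta (18): add. Components now {beta,epsilon,eta,iota,rho,theta,zeta}
MST edges: epsilon-iota, eta-theta, beta-iota, eta-iota, iota-rho, beta-zeta; total weight 1+5+7+8+9+18 = 48.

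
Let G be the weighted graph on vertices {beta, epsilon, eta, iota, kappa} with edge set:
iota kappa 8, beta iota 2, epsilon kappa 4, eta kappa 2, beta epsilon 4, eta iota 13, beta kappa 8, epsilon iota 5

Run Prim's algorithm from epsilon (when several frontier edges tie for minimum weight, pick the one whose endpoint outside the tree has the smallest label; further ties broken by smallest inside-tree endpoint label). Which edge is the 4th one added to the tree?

Grow the tree from epsilon using Prim:
Step 1: cheapest edge leaving the tree is beta epsilon (4); add beta.
Step 2: cheapest edge leaving the tree is beta iota (2); add iota.
Step 3: cheapest edge leaving the tree is epsilon kappa (4); add kappa.
Step 4: cheapest edge leaving the tree is eta kappa (2); add eta.
The 4th edge added is eta kappa.

eta-kappa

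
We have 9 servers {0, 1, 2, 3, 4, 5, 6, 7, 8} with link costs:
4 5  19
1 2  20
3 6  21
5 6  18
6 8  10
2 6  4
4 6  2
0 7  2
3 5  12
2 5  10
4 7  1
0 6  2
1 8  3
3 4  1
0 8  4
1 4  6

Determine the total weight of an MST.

27

Kruskal: consider edges lightest-first.
3 4 (1): add — endpoints in different components.
4 7 (1): add — endpoints in different components.
0 6 (2): add — endpoints in different components.
0 7 (2): add — endpoints in different components.
4 6 (2): skip — 4 and 6 already connected.
1 8 (3): add — endpoints in different components.
0 8 (4): add — endpoints in different components.
2 6 (4): add — endpoints in different components.
1 4 (6): skip — 1 and 4 already connected.
2 5 (10): add — endpoints in different components.
MST edges: 3 4, 4 7, 0 6, 0 7, 1 8, 0 8, 2 6, 2 5; total weight 1+1+2+2+3+4+4+10 = 27.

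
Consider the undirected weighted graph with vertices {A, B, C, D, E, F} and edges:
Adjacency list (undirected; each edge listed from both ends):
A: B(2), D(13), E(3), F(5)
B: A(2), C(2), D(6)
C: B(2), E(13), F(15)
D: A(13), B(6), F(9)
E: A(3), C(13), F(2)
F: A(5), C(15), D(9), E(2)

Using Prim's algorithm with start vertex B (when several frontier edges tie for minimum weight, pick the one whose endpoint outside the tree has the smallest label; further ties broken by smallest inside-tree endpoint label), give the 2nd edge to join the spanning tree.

Prim's algorithm from B:
Step 1: cheapest edge leaving the tree is A—B (2); add A.
Step 2: cheapest edge leaving the tree is B—C (2); add C.
Step 3: cheapest edge leaving the tree is A—E (3); add E.
Step 4: cheapest edge leaving the tree is E—F (2); add F.
Step 5: cheapest edge leaving the tree is B—D (6); add D.
The 2nd edge added is B—C.

B-C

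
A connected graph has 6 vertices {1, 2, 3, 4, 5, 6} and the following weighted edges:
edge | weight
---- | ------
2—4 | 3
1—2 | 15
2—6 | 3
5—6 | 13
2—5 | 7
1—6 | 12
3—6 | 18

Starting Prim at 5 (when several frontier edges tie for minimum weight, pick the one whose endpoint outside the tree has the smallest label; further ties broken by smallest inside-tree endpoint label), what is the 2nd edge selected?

Prim, starting at 5.
Step 1: frontier [2—5 7, 5—6 13] → take 2—5 (7); add 2.
Step 2: frontier [2—4 3, 2—6 3, 1—2 15, 5—6 13] → take 2—4 (3); add 4.
Step 3: frontier [2—6 3, 1—2 15, 5—6 13] → take 2—6 (3); add 6.
Step 4: frontier [1—2 15, 1—6 12, 3—6 18] → take 1—6 (12); add 1.
Step 5: frontier [3—6 18] → take 3—6 (18); add 3.
The 2nd edge added is 2—4.

2-4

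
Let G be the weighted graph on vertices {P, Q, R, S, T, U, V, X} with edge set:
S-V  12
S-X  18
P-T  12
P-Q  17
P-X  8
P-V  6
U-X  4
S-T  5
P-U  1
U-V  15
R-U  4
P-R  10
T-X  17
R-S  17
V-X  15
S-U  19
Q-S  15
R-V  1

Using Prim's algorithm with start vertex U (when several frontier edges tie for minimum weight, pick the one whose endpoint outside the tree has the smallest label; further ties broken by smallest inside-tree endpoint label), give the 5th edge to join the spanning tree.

S-V

Prim, starting at U.
Step 1: cheapest edge leaving the tree is P-U (1); add P.
Step 2: cheapest edge leaving the tree is R-U (4); add R.
Step 3: cheapest edge leaving the tree is R-V (1); add V.
Step 4: cheapest edge leaving the tree is U-X (4); add X.
Step 5: cheapest edge leaving the tree is S-V (12); add S.
Step 6: cheapest edge leaving the tree is S-T (5); add T.
Step 7: cheapest edge leaving the tree is Q-S (15); add Q.
The 5th edge added is S-V.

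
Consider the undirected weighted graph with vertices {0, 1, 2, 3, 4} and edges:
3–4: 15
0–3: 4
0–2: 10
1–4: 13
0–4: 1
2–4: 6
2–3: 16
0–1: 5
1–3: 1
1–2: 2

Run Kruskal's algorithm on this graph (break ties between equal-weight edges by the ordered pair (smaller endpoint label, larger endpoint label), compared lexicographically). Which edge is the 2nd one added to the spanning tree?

1-3

Kruskal: consider edges lightest-first.
0–4 (1): add — endpoints in different components.
1–3 (1): add — endpoints in different components.
1–2 (2): add — endpoints in different components.
0–3 (4): add — endpoints in different components.
The 2nd edge added is 1–3.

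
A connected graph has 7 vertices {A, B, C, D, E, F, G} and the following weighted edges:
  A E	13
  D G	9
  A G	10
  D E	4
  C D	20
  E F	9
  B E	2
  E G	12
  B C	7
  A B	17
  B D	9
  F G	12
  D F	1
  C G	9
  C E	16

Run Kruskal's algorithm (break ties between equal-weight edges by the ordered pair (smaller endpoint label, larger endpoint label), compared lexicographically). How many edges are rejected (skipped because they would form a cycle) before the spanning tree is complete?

3

Sort edges by weight, then run Kruskal:
D F (1): add — endpoints in different components.
B E (2): add — endpoints in different components.
D E (4): add — endpoints in different components.
B C (7): add — endpoints in different components.
B D (9): skip — B and D already connected.
C G (9): add — endpoints in different components.
D G (9): skip — D and G already connected.
E F (9): skip — E and F already connected.
A G (10): add — endpoints in different components.
Edges rejected before the tree was complete: 3.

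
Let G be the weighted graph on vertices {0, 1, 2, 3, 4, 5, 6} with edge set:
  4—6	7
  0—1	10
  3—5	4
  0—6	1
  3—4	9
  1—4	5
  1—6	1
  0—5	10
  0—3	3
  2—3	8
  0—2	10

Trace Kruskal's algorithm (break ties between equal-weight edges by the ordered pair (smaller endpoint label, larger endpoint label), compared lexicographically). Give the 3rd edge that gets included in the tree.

Kruskal's algorithm — process edges by increasing weight (ties by edge label):
0—6 (1): add — endpoints in different components.
1—6 (1): add — endpoints in different components.
0—3 (3): add — endpoints in different components.
3—5 (4): add — endpoints in different components.
1—4 (5): add — endpoints in different components.
4—6 (7): skip — 4 and 6 already connected.
2—3 (8): add — endpoints in different components.
The 3rd edge added is 0—3.

0-3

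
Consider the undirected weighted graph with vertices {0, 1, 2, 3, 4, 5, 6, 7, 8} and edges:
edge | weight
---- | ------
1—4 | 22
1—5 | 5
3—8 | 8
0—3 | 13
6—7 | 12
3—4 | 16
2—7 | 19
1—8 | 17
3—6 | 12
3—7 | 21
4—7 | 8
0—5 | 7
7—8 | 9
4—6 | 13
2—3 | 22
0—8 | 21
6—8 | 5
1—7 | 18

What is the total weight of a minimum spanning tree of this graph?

Kruskal's algorithm — process edges by increasing weight (ties by edge label):
1—5 (5): add — endpoints in different components.
6—8 (5): add — endpoints in different components.
0—5 (7): add — endpoints in different components.
3—8 (8): add — endpoints in different components.
4—7 (8): add — endpoints in different components.
7—8 (9): add — endpoints in different components.
3—6 (12): skip — 3 and 6 already connected.
6—7 (12): skip — 6 and 7 already connected.
0—3 (13): add — endpoints in different components.
4—6 (13): skip — 4 and 6 already connected.
3—4 (16): skip — 3 and 4 already connected.
1—8 (17): skip — 1 and 8 already connected.
1—7 (18): skip — 1 and 7 already connected.
2—7 (19): add — endpoints in different components.
MST edges: 1—5, 6—8, 0—5, 3—8, 4—7, 7—8, 0—3, 2—7; total weight 5+5+7+8+8+9+13+19 = 74.

74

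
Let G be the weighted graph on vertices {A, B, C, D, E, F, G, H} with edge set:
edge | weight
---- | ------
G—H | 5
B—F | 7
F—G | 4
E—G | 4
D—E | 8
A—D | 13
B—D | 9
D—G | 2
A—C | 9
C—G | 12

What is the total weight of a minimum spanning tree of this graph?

43

Prim's algorithm from G:
Step 1: frontier [D—G 2, E—G 4, F—G 4, G—H 5, C—G 12] → take D—G (2); add D.
Step 2: frontier [D—E 8, B—D 9, A—D 13, E—G 4, F—G 4, G—H 5, C—G 12] → take E—G (4); add E.
Step 3: frontier [B—D 9, A—D 13, F—G 4, G—H 5, C—G 12] → take F—G (4); add F.
Step 4: frontier [B—D 9, A—D 13, B—F 7, G—H 5, C—G 12] → take G—H (5); add H.
Step 5: frontier [B—D 9, A—D 13, B—F 7, C—G 12] → take B—F (7); add B.
Step 6: frontier [A—D 13, C—G 12] → take C—G (12); add C.
Step 7: frontier [A—C 9, A—D 13] → take A—C (9); add A.
MST edges: D—G, E—G, F—G, G—H, B—F, C—G, A—C; total weight 2+4+4+5+7+12+9 = 43.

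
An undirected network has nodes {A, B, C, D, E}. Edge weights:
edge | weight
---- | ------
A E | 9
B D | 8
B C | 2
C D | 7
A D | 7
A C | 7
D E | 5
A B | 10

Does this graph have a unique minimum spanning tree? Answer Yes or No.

Kruskal's algorithm — process edges by increasing weight (ties by edge label):
B C (2): add. Components now {A} {B,C} {D} {E}
D E (5): add. Components now {A} {B,C} {D,E}
A C (7): add. Components now {A,B,C} {D,E}
A D (7): add. Components now {A,B,C,D,E}
Non-tree edge C D has weight 7, equal to the heaviest edge on its tree cycle — swapping gives another MST of the same weight. Not unique.

No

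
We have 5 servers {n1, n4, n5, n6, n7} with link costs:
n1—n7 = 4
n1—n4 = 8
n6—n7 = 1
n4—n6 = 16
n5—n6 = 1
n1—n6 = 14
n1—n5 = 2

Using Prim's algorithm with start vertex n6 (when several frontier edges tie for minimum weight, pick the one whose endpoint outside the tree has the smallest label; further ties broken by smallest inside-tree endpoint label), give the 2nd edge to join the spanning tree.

n6-n7

Prim's algorithm from n6:
Step 1: frontier [n5—n6 1, n6—n7 1, n1—n6 14, n4—n6 16] → take n5—n6 (1); add n5.
Step 2: frontier [n1—n5 2, n6—n7 1, n1—n6 14, n4—n6 16] → take n6—n7 (1); add n7.
Step 3: frontier [n1—n5 2, n1—n6 14, n4—n6 16, n1—n7 4] → take n1—n5 (2); add n1.
Step 4: frontier [n1—n4 8, n4—n6 16] → take n1—n4 (8); add n4.
The 2nd edge added is n6—n7.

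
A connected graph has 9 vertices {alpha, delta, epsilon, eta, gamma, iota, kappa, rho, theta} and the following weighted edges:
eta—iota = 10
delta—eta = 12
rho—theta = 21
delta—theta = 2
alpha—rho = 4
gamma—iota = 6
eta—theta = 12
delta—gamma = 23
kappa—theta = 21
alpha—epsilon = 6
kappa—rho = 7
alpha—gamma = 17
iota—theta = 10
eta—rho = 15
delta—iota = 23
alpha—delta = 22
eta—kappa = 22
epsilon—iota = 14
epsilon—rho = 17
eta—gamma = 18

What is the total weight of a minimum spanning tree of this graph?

59

Kruskal's algorithm — process edges by increasing weight (ties by edge label):
delta—theta (2): add — endpoints in different components.
alpha—rho (4): add — endpoints in different components.
alpha—epsilon (6): add — endpoints in different components.
gamma—iota (6): add — endpoints in different components.
kappa—rho (7): add — endpoints in different components.
eta—iota (10): add — endpoints in different components.
iota—theta (10): add — endpoints in different components.
delta—eta (12): skip — eta and delta already connected.
eta—theta (12): skip — theta and eta already connected.
epsilon—iota (14): add — endpoints in different components.
MST edges: delta—theta, alpha—rho, alpha—epsilon, gamma—iota, kappa—rho, eta—iota, iota—theta, epsilon—iota; total weight 2+4+6+6+7+10+10+14 = 59.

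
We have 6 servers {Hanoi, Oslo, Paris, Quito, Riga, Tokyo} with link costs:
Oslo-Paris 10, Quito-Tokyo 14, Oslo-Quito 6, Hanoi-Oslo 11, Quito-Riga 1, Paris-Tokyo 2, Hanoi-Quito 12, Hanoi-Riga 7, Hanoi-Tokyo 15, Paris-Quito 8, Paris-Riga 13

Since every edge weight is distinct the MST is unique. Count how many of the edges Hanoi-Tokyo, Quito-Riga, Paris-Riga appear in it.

Sort edges by weight, then run Kruskal:
Quito-Riga (1): add. Components now {Quito,Riga} {Oslo} {Paris} {Hanoi} {Tokyo}
Paris-Tokyo (2): add. Components now {Quito,Riga} {Oslo} {Paris,Tokyo} {Hanoi}
Oslo-Quito (6): add. Components now {Oslo,Quito,Riga} {Paris,Tokyo} {Hanoi}
Hanoi-Riga (7): add. Components now {Hanoi,Oslo,Quito,Riga} {Paris,Tokyo}
Paris-Quito (8): add. Components now {Hanoi,Oslo,Paris,Quito,Riga,Tokyo}
MST edge set: {Quito-Riga, Paris-Tokyo, Oslo-Quito, Hanoi-Riga, Paris-Quito}.
Of the listed edges, {Quito-Riga} are in the MST → 1.

1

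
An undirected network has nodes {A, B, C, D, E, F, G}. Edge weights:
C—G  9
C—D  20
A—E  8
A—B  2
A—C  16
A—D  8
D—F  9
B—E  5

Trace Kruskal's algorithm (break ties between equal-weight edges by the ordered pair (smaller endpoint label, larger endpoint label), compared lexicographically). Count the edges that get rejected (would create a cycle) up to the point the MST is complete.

Sort edges by weight, then run Kruskal:
A—B (2): add — endpoints in different components.
B—E (5): add — endpoints in different components.
A—D (8): add — endpoints in different components.
A—E (8): skip — A and E already connected.
C—G (9): add — endpoints in different components.
D—F (9): add — endpoints in different components.
A—C (16): add — endpoints in different components.
Edges rejected before the tree was complete: 1.

1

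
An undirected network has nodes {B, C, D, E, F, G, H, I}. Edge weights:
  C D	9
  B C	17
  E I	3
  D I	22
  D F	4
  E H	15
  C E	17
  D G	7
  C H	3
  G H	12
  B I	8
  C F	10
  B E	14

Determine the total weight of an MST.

49

Kruskal's algorithm — process edges by increasing weight (ties by edge label):
C H (3): add — endpoints in different components.
E I (3): add — endpoints in different components.
D F (4): add — endpoints in different components.
D G (7): add — endpoints in different components.
B I (8): add — endpoints in different components.
C D (9): add — endpoints in different components.
C F (10): skip — C and F already connected.
G H (12): skip — G and H already connected.
B E (14): skip — B and E already connected.
E H (15): add — endpoints in different components.
MST edges: C H, E I, D F, D G, B I, C D, E H; total weight 3+3+4+7+8+9+15 = 49.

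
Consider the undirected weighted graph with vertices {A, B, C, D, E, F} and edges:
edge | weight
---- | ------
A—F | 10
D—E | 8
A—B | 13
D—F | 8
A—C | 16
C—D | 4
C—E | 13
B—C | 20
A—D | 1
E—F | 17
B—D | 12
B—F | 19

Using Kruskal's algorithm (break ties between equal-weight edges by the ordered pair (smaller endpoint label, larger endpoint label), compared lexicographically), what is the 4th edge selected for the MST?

D-F

Sort edges by weight, then run Kruskal:
A—D (1): add — endpoints in different components.
C—D (4): add — endpoints in different components.
D—E (8): add — endpoints in different components.
D—F (8): add — endpoints in different components.
A—F (10): skip — A and F already connected.
B—D (12): add — endpoints in different components.
The 4th edge added is D—F.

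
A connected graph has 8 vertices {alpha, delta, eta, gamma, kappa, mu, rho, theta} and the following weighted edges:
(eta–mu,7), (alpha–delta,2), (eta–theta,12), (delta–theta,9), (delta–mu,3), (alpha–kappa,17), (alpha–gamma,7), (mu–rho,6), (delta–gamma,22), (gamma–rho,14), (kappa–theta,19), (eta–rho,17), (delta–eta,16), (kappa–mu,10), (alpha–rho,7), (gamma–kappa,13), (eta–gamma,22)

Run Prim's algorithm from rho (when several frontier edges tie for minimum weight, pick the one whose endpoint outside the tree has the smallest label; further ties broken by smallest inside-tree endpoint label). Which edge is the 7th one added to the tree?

kappa-mu

Grow the tree from rho using Prim:
Step 1: cheapest edge leaving the tree is mu–rho (6); add mu.
Step 2: cheapest edge leaving the tree is delta–mu (3); add delta.
Step 3: cheapest edge leaving the tree is alpha–delta (2); add alpha.
Step 4: cheapest edge leaving the tree is eta–mu (7); add eta.
Step 5: cheapest edge leaving the tree is alpha–gamma (7); add gamma.
Step 6: cheapest edge leaving the tree is delta–theta (9); add theta.
Step 7: cheapest edge leaving the tree is kappa–mu (10); add kappa.
The 7th edge added is kappa–mu.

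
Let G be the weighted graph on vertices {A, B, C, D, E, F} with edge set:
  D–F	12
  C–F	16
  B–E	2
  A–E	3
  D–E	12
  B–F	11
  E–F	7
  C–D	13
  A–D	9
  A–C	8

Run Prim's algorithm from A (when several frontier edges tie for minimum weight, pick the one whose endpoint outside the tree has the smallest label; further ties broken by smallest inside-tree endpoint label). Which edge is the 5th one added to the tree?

Prim's algorithm from A:
Step 1: cheapest edge leaving the tree is A–E (3); add E.
Step 2: cheapest edge leaving the tree is B–E (2); add B.
Step 3: cheapest edge leaving the tree is E–F (7); add F.
Step 4: cheapest edge leaving the tree is A–C (8); add C.
Step 5: cheapest edge leaving the tree is A–D (9); add D.
The 5th edge added is A–D.

A-D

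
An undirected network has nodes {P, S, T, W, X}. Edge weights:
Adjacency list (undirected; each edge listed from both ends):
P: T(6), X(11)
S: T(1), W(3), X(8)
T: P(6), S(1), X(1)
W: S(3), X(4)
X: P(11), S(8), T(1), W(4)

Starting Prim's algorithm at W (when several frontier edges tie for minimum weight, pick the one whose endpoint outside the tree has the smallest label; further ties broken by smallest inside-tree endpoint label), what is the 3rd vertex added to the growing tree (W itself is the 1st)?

Prim, starting at W.
Step 1: cheapest edge leaving the tree is S—W (3); add S.
Step 2: cheapest edge leaving the tree is S—T (1); add T.
Step 3: cheapest edge leaving the tree is T—X (1); add X.
Step 4: cheapest edge leaving the tree is P—T (6); add P.
Vertex order: W, S, T, X, P. The 3rd vertex is T.

T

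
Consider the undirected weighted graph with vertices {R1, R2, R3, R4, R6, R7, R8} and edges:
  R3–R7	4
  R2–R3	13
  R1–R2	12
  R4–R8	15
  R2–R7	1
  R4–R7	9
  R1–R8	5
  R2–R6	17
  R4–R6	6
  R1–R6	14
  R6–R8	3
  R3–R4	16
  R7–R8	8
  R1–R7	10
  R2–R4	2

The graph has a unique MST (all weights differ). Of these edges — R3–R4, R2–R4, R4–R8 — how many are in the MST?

Kruskal: consider edges lightest-first.
R2–R7 (1): add — endpoints in different components.
R2–R4 (2): add — endpoints in different components.
R6–R8 (3): add — endpoints in different components.
R3–R7 (4): add — endpoints in different components.
R1–R8 (5): add — endpoints in different components.
R4–R6 (6): add — endpoints in different components.
MST edge set: {R2–R7, R2–R4, R6–R8, R3–R7, R1–R8, R4–R6}.
Of the listed edges, {R2–R4} are in the MST → 1.

1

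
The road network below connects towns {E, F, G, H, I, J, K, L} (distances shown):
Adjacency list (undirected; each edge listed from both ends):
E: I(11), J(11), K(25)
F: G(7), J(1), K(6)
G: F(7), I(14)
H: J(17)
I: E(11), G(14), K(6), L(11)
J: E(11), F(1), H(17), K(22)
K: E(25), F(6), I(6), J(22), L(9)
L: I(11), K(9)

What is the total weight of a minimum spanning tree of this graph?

Kruskal's algorithm — process edges by increasing weight (ties by edge label):
F–J (1): add — endpoints in different components.
F–K (6): add — endpoints in different components.
I–K (6): add — endpoints in different components.
F–G (7): add — endpoints in different components.
K–L (9): add — endpoints in different components.
E–I (11): add — endpoints in different components.
E–J (11): skip — E and J already connected.
I–L (11): skip — I and L already connected.
G–I (14): skip — G and I already connected.
H–J (17): add — endpoints in different components.
MST edges: F–J, F–K, I–K, F–G, K–L, E–I, H–J; total weight 1+6+6+7+9+11+17 = 57.

57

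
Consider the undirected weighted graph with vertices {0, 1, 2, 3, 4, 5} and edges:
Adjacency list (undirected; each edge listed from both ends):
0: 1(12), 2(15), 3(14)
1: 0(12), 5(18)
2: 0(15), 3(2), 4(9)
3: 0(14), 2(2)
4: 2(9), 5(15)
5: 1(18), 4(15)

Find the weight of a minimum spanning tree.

Kruskal's algorithm — process edges by increasing weight (ties by edge label):
2–3 (2): add — endpoints in different components.
2–4 (9): add — endpoints in different components.
0–1 (12): add — endpoints in different components.
0–3 (14): add — endpoints in different components.
0–2 (15): skip — 0 and 2 already connected.
4–5 (15): add — endpoints in different components.
MST edges: 2–3, 2–4, 0–1, 0–3, 4–5; total weight 2+9+12+14+15 = 52.

52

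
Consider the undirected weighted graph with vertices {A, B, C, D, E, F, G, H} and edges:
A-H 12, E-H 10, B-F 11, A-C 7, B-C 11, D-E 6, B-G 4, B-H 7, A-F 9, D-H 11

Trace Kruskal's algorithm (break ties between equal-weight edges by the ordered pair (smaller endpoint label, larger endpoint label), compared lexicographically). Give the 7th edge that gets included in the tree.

Sort edges by weight, then run Kruskal:
B-G (4): add — endpoints in different components.
D-E (6): add — endpoints in different components.
A-C (7): add — endpoints in different components.
B-H (7): add — endpoints in different components.
A-F (9): add — endpoints in different components.
E-H (10): add — endpoints in different components.
B-C (11): add — endpoints in different components.
The 7th edge added is B-C.

B-C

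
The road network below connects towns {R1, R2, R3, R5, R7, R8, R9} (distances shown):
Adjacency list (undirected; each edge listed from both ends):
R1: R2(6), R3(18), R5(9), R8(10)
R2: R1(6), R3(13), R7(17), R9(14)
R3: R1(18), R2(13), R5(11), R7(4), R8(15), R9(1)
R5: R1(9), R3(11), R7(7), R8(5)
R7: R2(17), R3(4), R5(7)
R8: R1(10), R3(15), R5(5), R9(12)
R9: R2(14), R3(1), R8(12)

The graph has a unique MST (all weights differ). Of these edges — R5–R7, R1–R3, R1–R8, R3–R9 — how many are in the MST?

Kruskal's algorithm — process edges by increasing weight (ties by edge label):
R3–R9 (1): add — endpoints in different components.
R3–R7 (4): add — endpoints in different components.
R5–R8 (5): add — endpoints in different components.
R1–R2 (6): add — endpoints in different components.
R5–R7 (7): add — endpoints in different components.
R1–R5 (9): add — endpoints in different components.
MST edge set: {R3–R9, R3–R7, R5–R8, R1–R2, R5–R7, R1–R5}.
Of the listed edges, {R5–R7, R3–R9} are in the MST → 2.

2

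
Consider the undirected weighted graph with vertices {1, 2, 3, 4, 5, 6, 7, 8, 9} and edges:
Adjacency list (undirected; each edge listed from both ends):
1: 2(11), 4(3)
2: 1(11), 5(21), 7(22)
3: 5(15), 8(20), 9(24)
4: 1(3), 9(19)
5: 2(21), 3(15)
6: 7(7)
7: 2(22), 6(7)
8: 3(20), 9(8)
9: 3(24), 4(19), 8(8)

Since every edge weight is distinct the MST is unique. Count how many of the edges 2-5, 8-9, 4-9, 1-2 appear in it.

3

Kruskal's algorithm — process edges by increasing weight (ties by edge label):
1-4 (3): add — endpoints in different components.
6-7 (7): add — endpoints in different components.
8-9 (8): add — endpoints in different components.
1-2 (11): add — endpoints in different components.
3-5 (15): add — endpoints in different components.
4-9 (19): add — endpoints in different components.
3-8 (20): add — endpoints in different components.
2-5 (21): skip — 2 and 5 already connected.
2-7 (22): add — endpoints in different components.
MST edge set: {1-4, 6-7, 8-9, 1-2, 3-5, 4-9, 3-8, 2-7}.
Of the listed edges, {8-9, 4-9, 1-2} are in the MST → 3.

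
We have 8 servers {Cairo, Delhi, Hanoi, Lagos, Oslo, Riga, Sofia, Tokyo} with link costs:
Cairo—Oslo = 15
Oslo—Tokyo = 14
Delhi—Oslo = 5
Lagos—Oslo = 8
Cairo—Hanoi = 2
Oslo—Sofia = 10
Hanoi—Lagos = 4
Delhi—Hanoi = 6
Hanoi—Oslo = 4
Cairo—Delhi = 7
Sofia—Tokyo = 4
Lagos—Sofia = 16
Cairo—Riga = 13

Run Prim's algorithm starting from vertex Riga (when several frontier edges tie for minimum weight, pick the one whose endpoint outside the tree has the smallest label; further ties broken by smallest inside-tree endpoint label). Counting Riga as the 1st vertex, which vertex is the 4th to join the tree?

Lagos

Grow the tree from Riga using Prim:
Step 1: cheapest edge leaving the tree is Cairo—Riga (13); add Cairo.
Step 2: cheapest edge leaving the tree is Cairo—Hanoi (2); add Hanoi.
Step 3: cheapest edge leaving the tree is Hanoi—Lagos (4); add Lagos.
Step 4: cheapest edge leaving the tree is Hanoi—Oslo (4); add Oslo.
Step 5: cheapest edge leaving the tree is Delhi—Oslo (5); add Delhi.
Step 6: cheapest edge leaving the tree is Oslo—Sofia (10); add Sofia.
Step 7: cheapest edge leaving the tree is Sofia—Tokyo (4); add Tokyo.
Vertex order: Riga, Cairo, Hanoi, Lagos, Oslo, Delhi, Sofia, Tokyo. The 4th vertex is Lagos.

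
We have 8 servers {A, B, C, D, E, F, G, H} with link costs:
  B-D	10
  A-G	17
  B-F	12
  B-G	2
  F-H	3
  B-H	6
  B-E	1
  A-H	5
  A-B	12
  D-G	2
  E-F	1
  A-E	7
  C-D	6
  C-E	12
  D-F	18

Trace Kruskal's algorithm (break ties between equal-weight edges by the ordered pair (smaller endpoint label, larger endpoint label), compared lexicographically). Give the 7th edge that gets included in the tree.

C-D

Sort edges by weight, then run Kruskal:
B-E (1): add — endpoints in different components.
E-F (1): add — endpoints in different components.
B-G (2): add — endpoints in different components.
D-G (2): add — endpoints in different components.
F-H (3): add — endpoints in different components.
A-H (5): add — endpoints in different components.
B-H (6): skip — B and H already connected.
C-D (6): add — endpoints in different components.
The 7th edge added is C-D.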